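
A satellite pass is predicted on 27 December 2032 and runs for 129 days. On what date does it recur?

Counting forward 129 days from December 27, 2032.
December has 31 days, so 31 − 27 = 4 days remain after December 27, 2032; 129 − 4 = 125 left.
January 2033 has 31 days: 125 − 31 = 94 left.
February 2033 has 28 days (2033 is not a leap year): 94 − 28 = 66 left.
March 2033 has 31 days: 66 − 31 = 35 left.
April 2033 has 30 days: 35 − 30 = 5 left.
5 days into May 2033 → May 5, 2033.

May 5, 2033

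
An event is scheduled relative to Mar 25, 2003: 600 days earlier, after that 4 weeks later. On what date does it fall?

Counting back 600 days from March 25, 2003:
Going back 25 days from March 25, 2003 reaches the end of the previous month; 600 − 25 = 575 left.
February 2003 has 28 days (2003 is not a leap year): 575 − 28 = 547 left.
January 2003 has 31 days: 547 − 31 = 516 left.
December 2002 has 31 days: 516 − 31 = 485 left.
November 2002 has 30 days: 485 − 30 = 455 left.
October 2002 has 31 days: 455 − 31 = 424 left.
September 2002 has 30 days: 424 − 30 = 394 left.
August 2002 has 31 days: 394 − 31 = 363 left.
July 2002 has 31 days: 363 − 31 = 332 left.
June 2002 has 30 days: 332 − 30 = 302 left.
May 2002 has 31 days: 302 − 31 = 271 left.
April 2002 has 30 days: 271 − 30 = 241 left.
March 2002 has 31 days: 241 − 31 = 210 left.
February 2002 has 28 days (2002 is not a leap year): 210 − 28 = 182 left.
January 2002 has 31 days: 182 − 31 = 151 left.
December 2001 has 31 days: 151 − 31 = 120 left.
November 2001 has 30 days: 120 − 30 = 90 left.
October 2001 has 31 days: 90 − 31 = 59 left.
September 2001 has 30 days: 59 − 30 = 29 left.
August 2001 has 31 days; 31 − 29 = 2 → August 2, 2001.
Counting forward 4 weeks (= 28 days) from August 2, 2001:
August has 31 days; 2 + 28 = 30, still in August.

August 30, 2001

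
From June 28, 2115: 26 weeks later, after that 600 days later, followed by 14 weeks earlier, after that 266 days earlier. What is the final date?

Adding 26 weeks (= 182 days) from June 28, 2115:
June has 30 days, so 30 − 28 = 2 days remain after June 28, 2115; 182 − 2 = 180 left.
July 2115 has 31 days: 180 − 31 = 149 left.
August 2115 has 31 days: 149 − 31 = 118 left.
September 2115 has 30 days: 118 − 30 = 88 left.
October 2115 has 31 days: 88 − 31 = 57 left.
November 2115 has 30 days: 57 − 30 = 27 left.
27 days into December 2115 → December 27, 2115.
Adding 600 days from December 27, 2115:
December has 31 days, so 31 − 27 = 4 days remain after December 27, 2115; 600 − 4 = 596 left.
January 2116 has 31 days: 596 − 31 = 565 left.
February 2116 has 29 days (2116 is a leap year): 565 − 29 = 536 left.
March 2116 has 31 days: 536 − 31 = 505 left.
April 2116 has 30 days: 505 − 30 = 475 left.
May 2116 has 31 days: 475 − 31 = 444 left.
June 2116 has 30 days: 444 − 30 = 414 left.
July 2116 has 31 days: 414 − 31 = 383 left.
August 2116 has 31 days: 383 − 31 = 352 left.
September 2116 has 30 days: 352 − 30 = 322 left.
October 2116 has 31 days: 322 − 31 = 291 left.
November 2116 has 30 days: 291 − 30 = 261 left.
December 2116 has 31 days: 261 − 31 = 230 left.
January 2117 has 31 days: 230 − 31 = 199 left.
February 2117 has 28 days (2117 is not a leap year): 199 − 28 = 171 left.
March 2117 has 31 days: 171 − 31 = 140 left.
April 2117 has 30 days: 140 − 30 = 110 left.
May 2117 has 31 days: 110 − 31 = 79 left.
June 2117 has 30 days: 79 − 30 = 49 left.
July 2117 has 31 days: 49 − 31 = 18 left.
18 days into August 2117 → August 18, 2117.
Subtracting 14 weeks (= 98 days) from August 18, 2117:
Going back 18 days from August 18, 2117 reaches the end of the previous month; 98 − 18 = 80 left.
July 2117 has 31 days: 80 − 31 = 49 left.
June 2117 has 30 days: 49 − 30 = 19 left.
May 2117 has 31 days; 31 − 19 = 12 → May 12, 2117.
Counting back 266 days from May 12, 2117:
Going back 12 days from May 12, 2117 reaches the end of the previous month; 266 − 12 = 254 left.
April 2117 has 30 days: 254 − 30 = 224 left.
March 2117 has 31 days: 224 − 31 = 193 left.
February 2117 has 28 days (2117 is not a leap year): 193 − 28 = 165 left.
January 2117 has 31 days: 165 − 31 = 134 left.
December 2116 has 31 days: 134 − 31 = 103 left.
November 2116 has 30 days: 103 − 30 = 73 left.
October 2116 has 31 days: 73 − 31 = 42 left.
September 2116 has 30 days: 42 − 30 = 12 left.
August 2116 has 31 days; 31 − 12 = 19 → August 19, 2116.

August 19, 2116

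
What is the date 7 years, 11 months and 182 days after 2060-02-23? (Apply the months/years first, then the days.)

July 23, 2068

Advancing 7 years, 11 months and 182 days from February 23, 2060: first the month/year part, then the days.
+7 years → 2067; month 2 + 11 = 13, which is month 1 of year 2068 → January 2068.
Day 23 is valid in January, giving January 23, 2068.
Now add 182 days from January 23, 2068.
January has 31 days, so 31 − 23 = 8 days remain after January 23, 2068; 182 − 8 = 174 left.
February 2068 has 29 days (2068 is a leap year): 174 − 29 = 145 left.
March 2068 has 31 days: 145 − 31 = 114 left.
April 2068 has 30 days: 114 − 30 = 84 left.
May 2068 has 31 days: 84 − 31 = 53 left.
June 2068 has 30 days: 53 − 30 = 23 left.
23 days into July 2068 → July 23, 2068.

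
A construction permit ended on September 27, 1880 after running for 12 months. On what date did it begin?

Going back 12 months from September 27, 1880.
month 9 − 12 = -3, which is month 9 of year 1879 → September 1879.
Day 27 is valid in September, giving September 27, 1879.

September 27, 1879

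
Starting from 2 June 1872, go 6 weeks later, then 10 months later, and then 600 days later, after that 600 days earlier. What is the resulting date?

Counting forward 6 weeks (= 42 days) from June 2, 1872:
June has 30 days, so 30 − 2 = 28 days remain after June 2, 1872; 42 − 28 = 14 left.
14 days into July 1872 → July 14, 1872.
Adding 10 months from July 14, 1872:
month 7 + 10 = 17, which is month 5 of year 1873 → May 1873.
Day 14 is valid in May, giving May 14, 1873.
Advancing 600 days from May 14, 1873:
May has 31 days, so 31 − 14 = 17 days remain after May 14, 1873; 600 − 17 = 583 left.
June 1873 has 30 days: 583 − 30 = 553 left.
July 1873 has 31 days: 553 − 31 = 522 left.
August 1873 has 31 days: 522 − 31 = 491 left.
September 1873 has 30 days: 491 − 30 = 461 left.
October 1873 has 31 days: 461 − 31 = 430 left.
November 1873 has 30 days: 430 − 30 = 400 left.
December 1873 has 31 days: 400 − 31 = 369 left.
January 1874 has 31 days: 369 − 31 = 338 left.
February 1874 has 28 days (1874 is not a leap year): 338 − 28 = 310 left.
March 1874 has 31 days: 310 − 31 = 279 left.
April 1874 has 30 days: 279 − 30 = 249 left.
May 1874 has 31 days: 249 − 31 = 218 left.
June 1874 has 30 days: 218 − 30 = 188 left.
July 1874 has 31 days: 188 − 31 = 157 left.
August 1874 has 31 days: 157 − 31 = 126 left.
September 1874 has 30 days: 126 − 30 = 96 left.
October 1874 has 31 days: 96 − 31 = 65 left.
November 1874 has 30 days: 65 − 30 = 35 left.
December 1874 has 31 days: 35 − 31 = 4 left.
4 days into January 1875 → January 4, 1875.
Going back 600 days from January 4, 1875:
Going back 4 days from January 4, 1875 reaches the end of the previous month; 600 − 4 = 596 left.
December 1874 has 31 days: 596 − 31 = 565 left.
November 1874 has 30 days: 565 − 30 = 535 left.
October 1874 has 31 days: 535 − 31 = 504 left.
September 1874 has 30 days: 504 − 30 = 474 left.
August 1874 has 31 days: 474 − 31 = 443 left.
July 1874 has 31 days: 443 − 31 = 412 left.
June 1874 has 30 days: 412 − 30 = 382 left.
May 1874 has 31 days: 382 − 31 = 351 left.
April 1874 has 30 days: 351 − 30 = 321 left.
March 1874 has 31 days: 321 − 31 = 290 left.
February 1874 has 28 days (1874 is not a leap year): 290 − 28 = 262 left.
January 1874 has 31 days: 262 − 31 = 231 left.
December 1873 has 31 days: 231 − 31 = 200 left.
November 1873 has 30 days: 200 − 30 = 170 left.
October 1873 has 31 days: 170 − 31 = 139 left.
September 1873 has 30 days: 139 − 30 = 109 left.
August 1873 has 31 days: 109 − 31 = 78 left.
July 1873 has 31 days: 78 − 31 = 47 left.
June 1873 has 30 days: 47 − 30 = 17 left.
May 1873 has 31 days; 31 − 17 = 14 → May 14, 1873.

May 14, 1873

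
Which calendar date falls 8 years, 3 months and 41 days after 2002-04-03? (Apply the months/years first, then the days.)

Adding 8 years, 3 months and 41 days from April 3, 2002: first the month/year part, then the days.
+8 years → 2010; month 4 + 3 = 7 → July 2010.
Day 3 is valid in July, giving July 3, 2010.
Now add 41 days from July 3, 2010.
July has 31 days, so 31 − 3 = 28 days remain after July 3, 2010; 41 − 28 = 13 left.
13 days into August 2010 → August 13, 2010.

August 13, 2010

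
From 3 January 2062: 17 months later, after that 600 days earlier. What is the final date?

October 11, 2061

Advancing 17 months from January 3, 2062:
month 1 + 17 = 18, which is month 6 of year 2063 → June 2063.
Day 3 is valid in June, giving June 3, 2063.
Subtracting 600 days from June 3, 2063:
Going back 3 days from June 3, 2063 reaches the end of the previous month; 600 − 3 = 597 left.
May 2063 has 31 days: 597 − 31 = 566 left.
April 2063 has 30 days: 566 − 30 = 536 left.
March 2063 has 31 days: 536 − 31 = 505 left.
February 2063 has 28 days (2063 is not a leap year): 505 − 28 = 477 left.
January 2063 has 31 days: 477 − 31 = 446 left.
December 2062 has 31 days: 446 − 31 = 415 left.
November 2062 has 30 days: 415 − 30 = 385 left.
October 2062 has 31 days: 385 − 31 = 354 left.
September 2062 has 30 days: 354 − 30 = 324 left.
August 2062 has 31 days: 324 − 31 = 293 left.
July 2062 has 31 days: 293 − 31 = 262 left.
June 2062 has 30 days: 262 − 30 = 232 left.
May 2062 has 31 days: 232 − 31 = 201 left.
April 2062 has 30 days: 201 − 30 = 171 left.
March 2062 has 31 days: 171 − 31 = 140 left.
February 2062 has 28 days (2062 is not a leap year): 140 − 28 = 112 left.
January 2062 has 31 days: 112 − 31 = 81 left.
December 2061 has 31 days: 81 − 31 = 50 left.
November 2061 has 30 days: 50 − 30 = 20 left.
October 2061 has 31 days; 31 − 20 = 11 → October 11, 2061.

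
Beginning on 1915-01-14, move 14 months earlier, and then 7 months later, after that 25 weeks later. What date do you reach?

Going back 14 months from January 14, 1915:
month 1 − 14 = -13, which is month 11 of year 1913 → November 1913.
Day 14 is valid in November, giving November 14, 1913.
Counting forward 7 months from November 14, 1913:
month 11 + 7 = 18, which is month 6 of year 1914 → June 1914.
Day 14 is valid in June, giving June 14, 1914.
Counting forward 25 weeks (= 175 days) from June 14, 1914:
June has 30 days, so 30 − 14 = 16 days remain after June 14, 1914; 175 − 16 = 159 left.
July 1914 has 31 days: 159 − 31 = 128 left.
August 1914 has 31 days: 128 − 31 = 97 left.
September 1914 has 30 days: 97 − 30 = 67 left.
October 1914 has 31 days: 67 − 31 = 36 left.
November 1914 has 30 days: 36 − 30 = 6 left.
6 days into December 1914 → December 6, 1914.

December 6, 1914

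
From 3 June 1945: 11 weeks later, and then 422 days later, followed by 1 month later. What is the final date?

Counting forward 11 weeks (= 77 days) from June 3, 1945:
June has 30 days, so 30 − 3 = 27 days remain after June 3, 1945; 77 − 27 = 50 left.
July 1945 has 31 days: 50 − 31 = 19 left.
19 days into August 1945 → August 19, 1945.
Advancing 422 days from August 19, 1945:
August has 31 days, so 31 − 19 = 12 days remain after August 19, 1945; 422 − 12 = 410 left.
September 1945 has 30 days: 410 − 30 = 380 left.
October 1945 has 31 days: 380 − 31 = 349 left.
November 1945 has 30 days: 349 − 30 = 319 left.
December 1945 has 31 days: 319 − 31 = 288 left.
January 1946 has 31 days: 288 − 31 = 257 left.
February 1946 has 28 days (1946 is not a leap year): 257 − 28 = 229 left.
March 1946 has 31 days: 229 − 31 = 198 left.
April 1946 has 30 days: 198 − 30 = 168 left.
May 1946 has 31 days: 168 − 31 = 137 left.
June 1946 has 30 days: 137 − 30 = 107 left.
July 1946 has 31 days: 107 − 31 = 76 left.
August 1946 has 31 days: 76 − 31 = 45 left.
September 1946 has 30 days: 45 − 30 = 15 left.
15 days into October 1946 → October 15, 1946.
Counting forward 1 month from October 15, 1946:
month 10 + 1 = 11 → November 1946.
Day 15 is valid in November, giving November 15, 1946.

November 15, 1946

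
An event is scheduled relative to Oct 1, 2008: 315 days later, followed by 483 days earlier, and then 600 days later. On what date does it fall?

Adding 315 days from October 1, 2008:
October has 31 days, so 31 − 1 = 30 days remain after October 1, 2008; 315 − 30 = 285 left.
November 2008 has 30 days: 285 − 30 = 255 left.
December 2008 has 31 days: 255 − 31 = 224 left.
January 2009 has 31 days: 224 − 31 = 193 left.
February 2009 has 28 days (2009 is not a leap year): 193 − 28 = 165 left.
March 2009 has 31 days: 165 − 31 = 134 left.
April 2009 has 30 days: 134 − 30 = 104 left.
May 2009 has 31 days: 104 − 31 = 73 left.
June 2009 has 30 days: 73 − 30 = 43 left.
July 2009 has 31 days: 43 − 31 = 12 left.
12 days into August 2009 → August 12, 2009.
Going back 483 days from August 12, 2009:
Going back 12 days from August 12, 2009 reaches the end of the previous month; 483 − 12 = 471 left.
July 2009 has 31 days: 471 − 31 = 440 left.
June 2009 has 30 days: 440 − 30 = 410 left.
May 2009 has 31 days: 410 − 31 = 379 left.
April 2009 has 30 days: 379 − 30 = 349 left.
March 2009 has 31 days: 349 − 31 = 318 left.
February 2009 has 28 days (2009 is not a leap year): 318 − 28 = 290 left.
January 2009 has 31 days: 290 − 31 = 259 left.
December 2008 has 31 days: 259 − 31 = 228 left.
November 2008 has 30 days: 228 − 30 = 198 left.
October 2008 has 31 days: 198 − 31 = 167 left.
September 2008 has 30 days: 167 − 30 = 137 left.
August 2008 has 31 days: 137 − 31 = 106 left.
July 2008 has 31 days: 106 − 31 = 75 left.
June 2008 has 30 days: 75 − 30 = 45 left.
May 2008 has 31 days: 45 − 31 = 14 left.
April 2008 has 30 days; 30 − 14 = 16 → April 16, 2008.
Counting forward 600 days from April 16, 2008:
April has 30 days, so 30 − 16 = 14 days remain after April 16, 2008; 600 − 14 = 586 left.
May 2008 has 31 days: 586 − 31 = 555 left.
June 2008 has 30 days: 555 − 30 = 525 left.
July 2008 has 31 days: 525 − 31 = 494 left.
August 2008 has 31 days: 494 − 31 = 463 left.
September 2008 has 30 days: 463 − 30 = 433 left.
October 2008 has 31 days: 433 − 31 = 402 left.
November 2008 has 30 days: 402 − 30 = 372 left.
December 2008 has 31 days: 372 − 31 = 341 left.
January 2009 has 31 days: 341 − 31 = 310 left.
February 2009 has 28 days (2009 is not a leap year): 310 − 28 = 282 left.
March 2009 has 31 days: 282 − 31 = 251 left.
April 2009 has 30 days: 251 − 30 = 221 left.
May 2009 has 31 days: 221 − 31 = 190 left.
June 2009 has 30 days: 190 − 30 = 160 left.
July 2009 has 31 days: 160 − 31 = 129 left.
August 2009 has 31 days: 129 − 31 = 98 left.
September 2009 has 30 days: 98 − 30 = 68 left.
October 2009 has 31 days: 68 − 31 = 37 left.
November 2009 has 30 days: 37 − 30 = 7 left.
7 days into December 2009 → December 7, 2009.

December 7, 2009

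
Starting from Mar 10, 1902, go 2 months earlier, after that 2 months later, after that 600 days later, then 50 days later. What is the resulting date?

Going back 2 months from March 10, 1902:
month 3 − 2 = 1 → January 1902.
Day 10 is valid in January, giving January 10, 1902.
Advancing 2 months from January 10, 1902:
month 1 + 2 = 3 → March 1902.
Day 10 is valid in March, giving March 10, 1902.
Adding 600 days from March 10, 1902:
March has 31 days, so 31 − 10 = 21 days remain after March 10, 1902; 600 − 21 = 579 left.
April 1902 has 30 days: 579 − 30 = 549 left.
May 1902 has 31 days: 549 − 31 = 518 left.
June 1902 has 30 days: 518 − 30 = 488 left.
July 1902 has 31 days: 488 − 31 = 457 left.
August 1902 has 31 days: 457 − 31 = 426 left.
September 1902 has 30 days: 426 − 30 = 396 left.
October 1902 has 31 days: 396 − 31 = 365 left.
November 1902 has 30 days: 365 − 30 = 335 left.
December 1902 has 31 days: 335 − 31 = 304 left.
January 1903 has 31 days: 304 − 31 = 273 left.
February 1903 has 28 days (1903 is not a leap year): 273 − 28 = 245 left.
March 1903 has 31 days: 245 − 31 = 214 left.
April 1903 has 30 days: 214 − 30 = 184 left.
May 1903 has 31 days: 184 − 31 = 153 left.
June 1903 has 30 days: 153 − 30 = 123 left.
July 1903 has 31 days: 123 − 31 = 92 left.
August 1903 has 31 days: 92 − 31 = 61 left.
September 1903 has 30 days: 61 − 30 = 31 left.
31 days into October 1903 → October 31, 1903.
Counting forward 50 days from October 31, 1903:
October has 31 days, so 31 − 31 = 0 days remain after October 31, 1903; 50 − 0 = 50 left.
November 1903 has 30 days: 50 − 30 = 20 left.
20 days into December 1903 → December 20, 1903.

December 20, 1903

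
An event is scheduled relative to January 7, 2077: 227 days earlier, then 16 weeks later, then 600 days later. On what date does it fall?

Subtracting 227 days from January 7, 2077:
Going back 7 days from January 7, 2077 reaches the end of the previous month; 227 − 7 = 220 left.
December 2076 has 31 days: 220 − 31 = 189 left.
November 2076 has 30 days: 189 − 30 = 159 left.
October 2076 has 31 days: 159 − 31 = 128 left.
September 2076 has 30 days: 128 − 30 = 98 left.
August 2076 has 31 days: 98 − 31 = 67 left.
July 2076 has 31 days: 67 − 31 = 36 left.
June 2076 has 30 days: 36 − 30 = 6 left.
May 2076 has 31 days; 31 − 6 = 25 → May 25, 2076.
Adding 16 weeks (= 112 days) from May 25, 2076:
May has 31 days, so 31 − 25 = 6 days remain after May 25, 2076; 112 − 6 = 106 left.
June 2076 has 30 days: 106 − 30 = 76 left.
July 2076 has 31 days: 76 − 31 = 45 left.
August 2076 has 31 days: 45 − 31 = 14 left.
14 days into September 2076 → September 14, 2076.
Advancing 600 days from September 14, 2076:
September has 30 days, so 30 − 14 = 16 days remain after September 14, 2076; 600 − 16 = 584 left.
October 2076 has 31 days: 584 − 31 = 553 left.
November 2076 has 30 days: 553 − 30 = 523 left.
December 2076 has 31 days: 523 − 31 = 492 left.
January 2077 has 31 days: 492 − 31 = 461 left.
February 2077 has 28 days (2077 is not a leap year): 461 − 28 = 433 left.
March 2077 has 31 days: 433 − 31 = 402 left.
April 2077 has 30 days: 402 − 30 = 372 left.
May 2077 has 31 days: 372 − 31 = 341 left.
June 2077 has 30 days: 341 − 30 = 311 left.
July 2077 has 31 days: 311 − 31 = 280 left.
August 2077 has 31 days: 280 − 31 = 249 left.
September 2077 has 30 days: 249 − 30 = 219 left.
October 2077 has 31 days: 219 − 31 = 188 left.
November 2077 has 30 days: 188 − 30 = 158 left.
December 2077 has 31 days: 158 − 31 = 127 left.
January 2078 has 31 days: 127 − 31 = 96 left.
February 2078 has 28 days (2078 is not a leap year): 96 − 28 = 68 left.
March 2078 has 31 days: 68 − 31 = 37 left.
April 2078 has 30 days: 37 − 30 = 7 left.
7 days into May 2078 → May 7, 2078.

May 7, 2078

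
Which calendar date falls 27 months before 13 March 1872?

Counting back 27 months from March 13, 1872.
month 3 − 27 = -24, which is month 12 of year 1869 → December 1869.
Day 13 is valid in December, giving December 13, 1869.

December 13, 1869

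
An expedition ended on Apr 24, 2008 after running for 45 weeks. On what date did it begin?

June 14, 2007

Subtracting 45 weeks = 315 days from April 24, 2008.
Going back 24 days from April 24, 2008 reaches the end of the previous month; 315 − 24 = 291 left.
March 2008 has 31 days: 291 − 31 = 260 left.
February 2008 has 29 days (2008 is a leap year): 260 − 29 = 231 left.
January 2008 has 31 days: 231 − 31 = 200 left.
December 2007 has 31 days: 200 − 31 = 169 left.
November 2007 has 30 days: 169 − 30 = 139 left.
October 2007 has 31 days: 139 − 31 = 108 left.
September 2007 has 30 days: 108 − 30 = 78 left.
August 2007 has 31 days: 78 − 31 = 47 left.
July 2007 has 31 days: 47 − 31 = 16 left.
June 2007 has 30 days; 30 − 16 = 14 → June 14, 2007.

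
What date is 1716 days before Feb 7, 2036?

Subtracting 1716 days from February 7, 2036.
Going back 7 days from February 7, 2036 reaches the end of the previous month; 1716 − 7 = 1709 left.
January 2036 has 31 days: 1709 − 31 = 1678 left.
December 2035 has 31 days: 1678 − 31 = 1647 left.
November 2035 has 30 days: 1647 − 30 = 1617 left.
October 2035 has 31 days: 1617 − 31 = 1586 left.
September 2035 has 30 days: 1586 − 30 = 1556 left.
August 2035 has 31 days: 1556 − 31 = 1525 left.
July 2035 has 31 days: 1525 − 31 = 1494 left.
June 2035 has 30 days: 1494 − 30 = 1464 left.
May 2035 has 31 days: 1464 − 31 = 1433 left.
April 2035 has 30 days: 1433 − 30 = 1403 left.
March 2035 has 31 days: 1403 − 31 = 1372 left.
February 2035 has 28 days (2035 is not a leap year): 1372 − 28 = 1344 left.
January 2035 has 31 days: 1344 − 31 = 1313 left.
December 2034 has 31 days: 1313 − 31 = 1282 left.
November 2034 has 30 days: 1282 − 30 = 1252 left.
October 2034 has 31 days: 1252 − 31 = 1221 left.
September 2034 has 30 days: 1221 − 30 = 1191 left.
August 2034 has 31 days: 1191 − 31 = 1160 left.
July 2034 has 31 days: 1160 − 31 = 1129 left.
June 2034 has 30 days: 1129 − 30 = 1099 left.
May 2034 has 31 days: 1099 − 31 = 1068 left.
April 2034 has 30 days: 1068 − 30 = 1038 left.
March 2034 has 31 days: 1038 − 31 = 1007 left.
February 2034 has 28 days (2034 is not a leap year): 1007 − 28 = 979 left.
January 2034 has 31 days: 979 − 31 = 948 left.
December 2033 has 31 days: 948 − 31 = 917 left.
November 2033 has 30 days: 917 − 30 = 887 left.
October 2033 has 31 days: 887 − 31 = 856 left.
September 2033 has 30 days: 856 − 30 = 826 left.
August 2033 has 31 days: 826 − 31 = 795 left.
July 2033 has 31 days: 795 − 31 = 764 left.
June 2033 has 30 days: 764 − 30 = 734 left.
May 2033 has 31 days: 734 − 31 = 703 left.
April 2033 has 30 days: 703 − 30 = 673 left.
March 2033 has 31 days: 673 − 31 = 642 left.
February 2033 has 28 days (2033 is not a leap year): 642 − 28 = 614 left.
January 2033 has 31 days: 614 − 31 = 583 left.
December 2032 has 31 days: 583 − 31 = 552 left.
November 2032 has 30 days: 552 − 30 = 522 left.
October 2032 has 31 days: 522 − 31 = 491 left.
September 2032 has 30 days: 491 − 30 = 461 left.
August 2032 has 31 days: 461 − 31 = 430 left.
July 2032 has 31 days: 430 − 31 = 399 left.
June 2032 has 30 days: 399 − 30 = 369 left.
May 2032 has 31 days: 369 − 31 = 338 left.
April 2032 has 30 days: 338 − 30 = 308 left.
March 2032 has 31 days: 308 − 31 = 277 left.
February 2032 has 29 days (2032 is a leap year): 277 − 29 = 248 left.
January 2032 has 31 days: 248 − 31 = 217 left.
December 2031 has 31 days: 217 − 31 = 186 left.
November 2031 has 30 days: 186 − 30 = 156 left.
October 2031 has 31 days: 156 − 31 = 125 left.
September 2031 has 30 days: 125 − 30 = 95 left.
August 2031 has 31 days: 95 − 31 = 64 left.
July 2031 has 31 days: 64 − 31 = 33 left.
June 2031 has 30 days: 33 − 30 = 3 left.
May 2031 has 31 days; 31 − 3 = 28 → May 28, 2031.

May 28, 2031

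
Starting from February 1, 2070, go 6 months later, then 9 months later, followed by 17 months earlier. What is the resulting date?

Counting forward 6 months from February 1, 2070:
month 2 + 6 = 8 → August 2070.
Day 1 is valid in August, giving August 1, 2070.
Counting forward 9 months from August 1, 2070:
month 8 + 9 = 17, which is month 5 of year 2071 → May 2071.
Day 1 is valid in May, giving May 1, 2071.
Counting back 17 months from May 1, 2071:
month 5 − 17 = -12, which is month 12 of year 2069 → December 2069.
Day 1 is valid in December, giving December 1, 2069.

December 1, 2069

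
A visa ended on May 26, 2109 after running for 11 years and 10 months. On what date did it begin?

Counting back 11 years and 10 months from May 26, 2109.
-11 years → 2098; month 5 − 10 = -5, which is month 7 of year 2097 → July 2097.
Day 26 is valid in July, giving July 26, 2097.

July 26, 2097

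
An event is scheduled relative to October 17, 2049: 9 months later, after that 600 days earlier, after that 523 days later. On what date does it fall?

Adding 9 months from October 17, 2049:
month 10 + 9 = 19, which is month 7 of year 2050 → July 2050.
Day 17 is valid in July, giving July 17, 2050.
Going back 600 days from July 17, 2050:
Going back 17 days from July 17, 2050 reaches the end of the previous month; 600 − 17 = 583 left.
June 2050 has 30 days: 583 − 30 = 553 left.
May 2050 has 31 days: 553 − 31 = 522 left.
April 2050 has 30 days: 522 − 30 = 492 left.
March 2050 has 31 days: 492 − 31 = 461 left.
February 2050 has 28 days (2050 is not a leap year): 461 − 28 = 433 left.
January 2050 has 31 days: 433 − 31 = 402 left.
December 2049 has 31 days: 402 − 31 = 371 left.
November 2049 has 30 days: 371 − 30 = 341 left.
October 2049 has 31 days: 341 − 31 = 310 left.
September 2049 has 30 days: 310 − 30 = 280 left.
August 2049 has 31 days: 280 − 31 = 249 left.
July 2049 has 31 days: 249 − 31 = 218 left.
June 2049 has 30 days: 218 − 30 = 188 left.
May 2049 has 31 days: 188 − 31 = 157 left.
April 2049 has 30 days: 157 − 30 = 127 left.
March 2049 has 31 days: 127 − 31 = 96 left.
February 2049 has 28 days (2049 is not a leap year): 96 − 28 = 68 left.
January 2049 has 31 days: 68 − 31 = 37 left.
December 2048 has 31 days: 37 − 31 = 6 left.
November 2048 has 30 days; 30 − 6 = 24 → November 24, 2048.
Counting forward 523 days from November 24, 2048:
November has 30 days, so 30 − 24 = 6 days remain after November 24, 2048; 523 − 6 = 517 left.
December 2048 has 31 days: 517 − 31 = 486 left.
January 2049 has 31 days: 486 − 31 = 455 left.
February 2049 has 28 days (2049 is not a leap year): 455 − 28 = 427 left.
March 2049 has 31 days: 427 − 31 = 396 left.
April 2049 has 30 days: 396 − 30 = 366 left.
May 2049 has 31 days: 366 − 31 = 335 left.
June 2049 has 30 days: 335 − 30 = 305 left.
July 2049 has 31 days: 305 − 31 = 274 left.
August 2049 has 31 days: 274 − 31 = 243 left.
September 2049 has 30 days: 243 − 30 = 213 left.
October 2049 has 31 days: 213 − 31 = 182 left.
November 2049 has 30 days: 182 − 30 = 152 left.
December 2049 has 31 days: 152 − 31 = 121 left.
January 2050 has 31 days: 121 − 31 = 90 left.
February 2050 has 28 days (2050 is not a leap year): 90 − 28 = 62 left.
March 2050 has 31 days: 62 − 31 = 31 left.
April 2050 has 30 days: 31 − 30 = 1 left.
1 day into May 2050 → May 1, 2050.

May 1, 2050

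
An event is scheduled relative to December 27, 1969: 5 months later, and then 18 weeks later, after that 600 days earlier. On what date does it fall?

February 7, 1969

Adding 5 months from December 27, 1969:
month 12 + 5 = 17, which is month 5 of year 1970 → May 1970.
Day 27 is valid in May, giving May 27, 1970.
Advancing 18 weeks (= 126 days) from May 27, 1970:
May has 31 days, so 31 − 27 = 4 days remain after May 27, 1970; 126 − 4 = 122 left.
June 1970 has 30 days: 122 − 30 = 92 left.
July 1970 has 31 days: 92 − 31 = 61 left.
August 1970 has 31 days: 61 − 31 = 30 left.
30 days into September 1970 → September 30, 1970.
Going back 600 days from September 30, 1970:
Going back 30 days from September 30, 1970 reaches the end of the previous month; 600 − 30 = 570 left.
August 1970 has 31 days: 570 − 31 = 539 left.
July 1970 has 31 days: 539 − 31 = 508 left.
June 1970 has 30 days: 508 − 30 = 478 left.
May 1970 has 31 days: 478 − 31 = 447 left.
April 1970 has 30 days: 447 − 30 = 417 left.
March 1970 has 31 days: 417 − 31 = 386 left.
February 1970 has 28 days (1970 is not a leap year): 386 − 28 = 358 left.
January 1970 has 31 days: 358 − 31 = 327 left.
December 1969 has 31 days: 327 − 31 = 296 left.
November 1969 has 30 days: 296 − 30 = 266 left.
October 1969 has 31 days: 266 − 31 = 235 left.
September 1969 has 30 days: 235 − 30 = 205 left.
August 1969 has 31 days: 205 − 31 = 174 left.
July 1969 has 31 days: 174 − 31 = 143 left.
June 1969 has 30 days: 143 − 30 = 113 left.
May 1969 has 31 days: 113 − 31 = 82 left.
April 1969 has 30 days: 82 − 30 = 52 left.
March 1969 has 31 days: 52 − 31 = 21 left.
February 1969 has 28 days; 28 − 21 = 7 → February 7, 1969.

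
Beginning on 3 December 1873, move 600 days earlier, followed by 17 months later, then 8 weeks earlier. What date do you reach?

July 18, 1873

Counting back 600 days from December 3, 1873:
Going back 3 days from December 3, 1873 reaches the end of the previous month; 600 − 3 = 597 left.
November 1873 has 30 days: 597 − 30 = 567 left.
October 1873 has 31 days: 567 − 31 = 536 left.
September 1873 has 30 days: 536 − 30 = 506 left.
August 1873 has 31 days: 506 − 31 = 475 left.
July 1873 has 31 days: 475 − 31 = 444 left.
June 1873 has 30 days: 444 − 30 = 414 left.
May 1873 has 31 days: 414 − 31 = 383 left.
April 1873 has 30 days: 383 − 30 = 353 left.
March 1873 has 31 days: 353 − 31 = 322 left.
February 1873 has 28 days (1873 is not a leap year): 322 − 28 = 294 left.
January 1873 has 31 days: 294 − 31 = 263 left.
December 1872 has 31 days: 263 − 31 = 232 left.
November 1872 has 30 days: 232 − 30 = 202 left.
October 1872 has 31 days: 202 − 31 = 171 left.
September 1872 has 30 days: 171 − 30 = 141 left.
August 1872 has 31 days: 141 − 31 = 110 left.
July 1872 has 31 days: 110 − 31 = 79 left.
June 1872 has 30 days: 79 − 30 = 49 left.
May 1872 has 31 days: 49 − 31 = 18 left.
April 1872 has 30 days; 30 − 18 = 12 → April 12, 1872.
Adding 17 months from April 12, 1872:
month 4 + 17 = 21, which is month 9 of year 1873 → September 1873.
Day 12 is valid in September, giving September 12, 1873.
Counting back 8 weeks (= 56 days) from September 12, 1873:
Going back 12 days from September 12, 1873 reaches the end of the previous month; 56 − 12 = 44 left.
August 1873 has 31 days: 44 − 31 = 13 left.
July 1873 has 31 days; 31 − 13 = 18 → July 18, 1873.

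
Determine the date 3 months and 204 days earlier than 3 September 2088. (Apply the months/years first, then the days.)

November 12, 2087

Going back 3 months and 204 days from September 3, 2088: first the month/year part, then the days.
month 9 − 3 = 6 → June 2088.
Day 3 is valid in June, giving June 3, 2088.
Now subtract 204 days from June 3, 2088.
Going back 3 days from June 3, 2088 reaches the end of the previous month; 204 − 3 = 201 left.
May 2088 has 31 days: 201 − 31 = 170 left.
April 2088 has 30 days: 170 − 30 = 140 left.
March 2088 has 31 days: 140 − 31 = 109 left.
February 2088 has 29 days (2088 is a leap year): 109 − 29 = 80 left.
January 2088 has 31 days: 80 − 31 = 49 left.
December 2087 has 31 days: 49 − 31 = 18 left.
November 2087 has 30 days; 30 − 18 = 12 → November 12, 2087.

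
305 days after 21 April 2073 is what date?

Advancing 305 days from April 21, 2073.
April has 30 days, so 30 − 21 = 9 days remain after April 21, 2073; 305 − 9 = 296 left.
May 2073 has 31 days: 296 − 31 = 265 left.
June 2073 has 30 days: 265 − 30 = 235 left.
July 2073 has 31 days: 235 − 31 = 204 left.
August 2073 has 31 days: 204 − 31 = 173 left.
September 2073 has 30 days: 173 − 30 = 143 left.
October 2073 has 31 days: 143 − 31 = 112 left.
November 2073 has 30 days: 112 − 30 = 82 left.
December 2073 has 31 days: 82 − 31 = 51 left.
January 2074 has 31 days: 51 − 31 = 20 left.
20 days into February 2074 → February 20, 2074.

February 20, 2074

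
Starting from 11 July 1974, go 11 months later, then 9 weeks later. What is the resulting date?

Adding 11 months from July 11, 1974:
month 7 + 11 = 18, which is month 6 of year 1975 → June 1975.
Day 11 is valid in June, giving June 11, 1975.
Counting forward 9 weeks (= 63 days) from June 11, 1975:
June has 30 days, so 30 − 11 = 19 days remain after June 11, 1975; 63 − 19 = 44 left.
July 1975 has 31 days: 44 − 31 = 13 left.
13 days into August 1975 → August 13, 1975.

August 13, 1975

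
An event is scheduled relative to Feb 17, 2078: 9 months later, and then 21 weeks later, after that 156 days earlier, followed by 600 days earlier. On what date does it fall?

March 18, 2077

Adding 9 months from February 17, 2078:
month 2 + 9 = 11 → November 2078.
Day 17 is valid in November, giving November 17, 2078.
Advancing 21 weeks (= 147 days) from November 17, 2078:
November has 30 days, so 30 − 17 = 13 days remain after November 17, 2078; 147 − 13 = 134 left.
December 2078 has 31 days: 134 − 31 = 103 left.
January 2079 has 31 days: 103 − 31 = 72 left.
February 2079 has 28 days (2079 is not a leap year): 72 − 28 = 44 left.
March 2079 has 31 days: 44 − 31 = 13 left.
13 days into April 2079 → April 13, 2079.
Subtracting 156 days from April 13, 2079:
Going back 13 days from April 13, 2079 reaches the end of the previous month; 156 − 13 = 143 left.
March 2079 has 31 days: 143 − 31 = 112 left.
February 2079 has 28 days (2079 is not a leap year): 112 − 28 = 84 left.
January 2079 has 31 days: 84 − 31 = 53 left.
December 2078 has 31 days: 53 − 31 = 22 left.
November 2078 has 30 days; 30 − 22 = 8 → November 8, 2078.
Going back 600 days from November 8, 2078:
Going back 8 days from November 8, 2078 reaches the end of the previous month; 600 − 8 = 592 left.
October 2078 has 31 days: 592 − 31 = 561 left.
September 2078 has 30 days: 561 − 30 = 531 left.
August 2078 has 31 days: 531 − 31 = 500 left.
July 2078 has 31 days: 500 − 31 = 469 left.
June 2078 has 30 days: 469 − 30 = 439 left.
May 2078 has 31 days: 439 − 31 = 408 left.
April 2078 has 30 days: 408 − 30 = 378 left.
March 2078 has 31 days: 378 − 31 = 347 left.
February 2078 has 28 days (2078 is not a leap year): 347 − 28 = 319 left.
January 2078 has 31 days: 319 − 31 = 288 left.
December 2077 has 31 days: 288 − 31 = 257 left.
November 2077 has 30 days: 257 − 30 = 227 left.
October 2077 has 31 days: 227 − 31 = 196 left.
September 2077 has 30 days: 196 − 30 = 166 left.
August 2077 has 31 days: 166 − 31 = 135 left.
July 2077 has 31 days: 135 − 31 = 104 left.
June 2077 has 30 days: 104 − 30 = 74 left.
May 2077 has 31 days: 74 − 31 = 43 left.
April 2077 has 30 days: 43 − 30 = 13 left.
March 2077 has 31 days; 31 − 13 = 18 → March 18, 2077.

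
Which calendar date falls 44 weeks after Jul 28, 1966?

Adding 44 weeks = 308 days from July 28, 1966.
July has 31 days, so 31 − 28 = 3 days remain after July 28, 1966; 308 − 3 = 305 left.
August 1966 has 31 days: 305 − 31 = 274 left.
September 1966 has 30 days: 274 − 30 = 244 left.
October 1966 has 31 days: 244 − 31 = 213 left.
November 1966 has 30 days: 213 − 30 = 183 left.
December 1966 has 31 days: 183 − 31 = 152 left.
January 1967 has 31 days: 152 − 31 = 121 left.
February 1967 has 28 days (1967 is not a leap year): 121 − 28 = 93 left.
March 1967 has 31 days: 93 − 31 = 62 left.
April 1967 has 30 days: 62 − 30 = 32 left.
May 1967 has 31 days: 32 − 31 = 1 left.
1 day into June 1967 → June 1, 1967.

June 1, 1967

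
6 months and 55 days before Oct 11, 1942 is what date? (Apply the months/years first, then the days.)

Subtracting 6 months and 55 days from October 11, 1942: first the month/year part, then the days.
month 10 − 6 = 4 → April 1942.
Day 11 is valid in April, giving April 11, 1942.
Now subtract 55 days from April 11, 1942.
Going back 11 days from April 11, 1942 reaches the end of the previous month; 55 − 11 = 44 left.
March 1942 has 31 days: 44 − 31 = 13 left.
February 1942 has 28 days; 28 − 13 = 15 → February 15, 1942.

February 15, 1942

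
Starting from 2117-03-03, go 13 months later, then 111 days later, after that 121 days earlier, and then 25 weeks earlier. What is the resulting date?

September 30, 2117

Advancing 13 months from March 3, 2117:
month 3 + 13 = 16, which is month 4 of year 2118 → April 2118.
Day 3 is valid in April, giving April 3, 2118.
Counting forward 111 days from April 3, 2118:
April has 30 days, so 30 − 3 = 27 days remain after April 3, 2118; 111 − 27 = 84 left.
May 2118 has 31 days: 84 − 31 = 53 left.
June 2118 has 30 days: 53 − 30 = 23 left.
23 days into July 2118 → July 23, 2118.
Subtracting 121 days from July 23, 2118:
Going back 23 days from July 23, 2118 reaches the end of the previous month; 121 − 23 = 98 left.
June 2118 has 30 days: 98 − 30 = 68 left.
May 2118 has 31 days: 68 − 31 = 37 left.
April 2118 has 30 days: 37 − 30 = 7 left.
March 2118 has 31 days; 31 − 7 = 24 → March 24, 2118.
Subtracting 25 weeks (= 175 days) from March 24, 2118:
Going back 24 days from March 24, 2118 reaches the end of the previous month; 175 − 24 = 151 left.
February 2118 has 28 days (2118 is not a leap year): 151 − 28 = 123 left.
January 2118 has 31 days: 123 − 31 = 92 left.
December 2117 has 31 days: 92 − 31 = 61 left.
November 2117 has 30 days: 61 − 30 = 31 left.
October 2117 has 31 days: 31 − 31 = 0 left.
September 2117 has 30 days; 30 − 0 = 30 → September 30, 2117.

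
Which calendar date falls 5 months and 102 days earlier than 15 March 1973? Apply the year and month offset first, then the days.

Going back 5 months and 102 days from March 15, 1973: first the month/year part, then the days.
month 3 − 5 = -2, which is month 10 of year 1972 → October 1972.
Day 15 is valid in October, giving October 15, 1972.
Now subtract 102 days from October 15, 1972.
Going back 15 days from October 15, 1972 reaches the end of the previous month; 102 − 15 = 87 left.
September 1972 has 30 days: 87 − 30 = 57 left.
August 1972 has 31 days: 57 − 31 = 26 left.
July 1972 has 31 days; 31 − 26 = 5 → July 5, 1972.

July 5, 1972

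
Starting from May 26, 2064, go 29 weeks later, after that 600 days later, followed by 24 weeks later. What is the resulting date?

Counting forward 29 weeks (= 203 days) from May 26, 2064:
May has 31 days, so 31 − 26 = 5 days remain after May 26, 2064; 203 − 5 = 198 left.
June 2064 has 30 days: 198 − 30 = 168 left.
July 2064 has 31 days: 168 − 31 = 137 left.
August 2064 has 31 days: 137 − 31 = 106 left.
September 2064 has 30 days: 106 − 30 = 76 left.
October 2064 has 31 days: 76 − 31 = 45 left.
November 2064 has 30 days: 45 − 30 = 15 left.
15 days into December 2064 → December 15, 2064.
Adding 600 days from December 15, 2064:
December has 31 days, so 31 − 15 = 16 days remain after December 15, 2064; 600 − 16 = 584 left.
January 2065 has 31 days: 584 − 31 = 553 left.
February 2065 has 28 days (2065 is not a leap year): 553 − 28 = 525 left.
March 2065 has 31 days: 525 − 31 = 494 left.
April 2065 has 30 days: 494 − 30 = 464 left.
May 2065 has 31 days: 464 − 31 = 433 left.
June 2065 has 30 days: 433 − 30 = 403 left.
July 2065 has 31 days: 403 − 31 = 372 left.
August 2065 has 31 days: 372 − 31 = 341 left.
September 2065 has 30 days: 341 − 30 = 311 left.
October 2065 has 31 days: 311 − 31 = 280 left.
November 2065 has 30 days: 280 − 30 = 250 left.
December 2065 has 31 days: 250 − 31 = 219 left.
January 2066 has 31 days: 219 − 31 = 188 left.
February 2066 has 28 days (2066 is not a leap year): 188 − 28 = 160 left.
March 2066 has 31 days: 160 − 31 = 129 left.
April 2066 has 30 days: 129 − 30 = 99 left.
May 2066 has 31 days: 99 − 31 = 68 left.
June 2066 has 30 days: 68 − 30 = 38 left.
July 2066 has 31 days: 38 − 31 = 7 left.
7 days into August 2066 → August 7, 2066.
Counting forward 24 weeks (= 168 days) from August 7, 2066:
August has 31 days, so 31 − 7 = 24 days remain after August 7, 2066; 168 − 24 = 144 left.
September 2066 has 30 days: 144 − 30 = 114 left.
October 2066 has 31 days: 114 − 31 = 83 left.
November 2066 has 30 days: 83 − 30 = 53 left.
December 2066 has 31 days: 53 − 31 = 22 left.
22 days into January 2067 → January 22, 2067.

January 22, 2067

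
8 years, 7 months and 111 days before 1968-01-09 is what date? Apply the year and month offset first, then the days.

Subtracting 8 years, 7 months and 111 days from January 9, 1968: first the month/year part, then the days.
-8 years → 1960; month 1 − 7 = -6, which is month 6 of year 1959 → June 1959.
Day 9 is valid in June, giving June 9, 1959.
Now subtract 111 days from June 9, 1959.
Going back 9 days from June 9, 1959 reaches the end of the previous month; 111 − 9 = 102 left.
May 1959 has 31 days: 102 − 31 = 71 left.
April 1959 has 30 days: 71 − 30 = 41 left.
March 1959 has 31 days: 41 − 31 = 10 left.
February 1959 has 28 days; 28 − 10 = 18 → February 18, 1959.

February 18, 1959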